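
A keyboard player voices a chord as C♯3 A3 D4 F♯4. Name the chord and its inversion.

The pitch classes C#, A, D, F# arrange in thirds as D–F#–A–C#: a D major seventh chord.
With the seventh (C#) in the bass, the chord is in third inversion (figured bass 4/2).

D major seventh, third inversion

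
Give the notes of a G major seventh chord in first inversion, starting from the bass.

G major seventh is G–B–D–F#. First inversion puts the third (B) in the bass, with the remaining tones above: B, D, F#, G.

B, D, F#, G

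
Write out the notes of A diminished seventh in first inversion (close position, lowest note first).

Spelling A diminished seventh: A–C–Eb–Gb. In first inversion the third is bass, giving C, Eb, Gb, A from the bottom.

C, Eb, Gb, A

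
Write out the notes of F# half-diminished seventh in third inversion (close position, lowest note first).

E, F#, A, C

F# half-diminished seventh is F#–A–C–E. Third inversion puts the seventh (E) in the bass, with the remaining tones above: E, F#, A, C.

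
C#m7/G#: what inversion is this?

C#m7/G# means C# minor seventh with G# in the bass. G# is the fifth of C# minor seventh (C#–E–G#–B), so this is second inversion.

second inversion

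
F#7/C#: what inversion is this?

F#7/C# means F# dominant seventh with C# in the bass. C# is the fifth of F# dominant seventh (F#–A#–C#–E), so this is second inversion.

second inversion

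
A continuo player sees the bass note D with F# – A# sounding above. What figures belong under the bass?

5/3

The notes D, F#, A# stack in thirds as D–F#–A# — a D augmented triad. The bass D is the root, so this is root position: figured 5/3.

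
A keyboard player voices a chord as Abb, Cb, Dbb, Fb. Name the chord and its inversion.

The distinct note names are Abb, Cb, Dbb, Fb. Stacked in thirds they read Dbb–Fb–Abb–Cb, which is a major seventh chord on Dbb.
Abb is the fifth of Dbb major seventh; fifth in the bass means second inversion (figured bass 4/3).

Dbb major seventh, second inversion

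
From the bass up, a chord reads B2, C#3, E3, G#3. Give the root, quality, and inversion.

C# minor seventh, third inversion

The pitch classes B, C#, E, G# arrange in thirds as C#–E–G#–B: a C# minor seventh chord.
B is the seventh of C# minor seventh; seventh in the bass means third inversion (figured bass 4/2).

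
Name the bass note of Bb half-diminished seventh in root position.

The root of Bb half-diminished seventh (Bb–Db–Fb–Ab) is Bb; that is the bass in root position.

Bb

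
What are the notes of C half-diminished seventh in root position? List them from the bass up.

C half-diminished seventh is C–Eb–Gb–Bb. Root position puts the root (C) in the bass, with the remaining tones above: C, Eb, Gb, Bb.

C, Eb, Gb, Bb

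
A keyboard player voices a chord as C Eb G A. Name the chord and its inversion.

Reducing to letter names: C, Eb, G, A. These stack in thirds as A–C–Eb–G — an A half-diminished seventh chord.
The lowest note is C, the third of the chord, so this is first inversion (figured bass 6/5).

A half-diminished seventh, first inversion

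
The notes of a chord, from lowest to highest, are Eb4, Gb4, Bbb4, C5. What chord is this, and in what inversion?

C diminished seventh, first inversion

The pitch classes Eb, Gb, Bbb, C arrange in thirds as C–Eb–Gb–Bbb: a C diminished seventh chord.
Eb is the third of C diminished seventh; third in the bass means first inversion (figured bass 6/5).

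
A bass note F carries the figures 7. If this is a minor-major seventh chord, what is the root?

The figures 7 mean the root of the chord is in the bass. If F is the root of a minor-major seventh chord, the root is F (chord tones F–Ab–C–E).

F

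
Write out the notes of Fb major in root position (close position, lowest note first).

Fb, Ab, Cb

Fb major is Fb–Ab–Cb. Root position puts the root (Fb) in the bass, with the remaining tones above: Fb, Ab, Cb.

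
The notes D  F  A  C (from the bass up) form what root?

D

The distinct letter names are D, F, A, C. Arranged as a stack of thirds they read D–F–A–C, so D is the root (a D minor seventh chord).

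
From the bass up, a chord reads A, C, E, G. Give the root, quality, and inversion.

Reducing to letter names: A, C, E, G. These stack in thirds as A–C–E–G — an A minor seventh chord.
With the root (A) in the bass, the chord is in root position (figured bass 7).

A minor seventh, root position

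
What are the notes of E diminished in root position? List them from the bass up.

The chord tones are E–G–Bb. With the root (E) lowest for root position: E, G, Bb.

E, G, Bb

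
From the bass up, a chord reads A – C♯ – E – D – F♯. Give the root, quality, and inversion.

The pitch classes A, C#, E, D, F# arrange in thirds as D–F#–A–C#–E: a D major ninth chord.
A is the fifth of D major ninth; fifth in the bass means second inversion.

D major ninth, second inversion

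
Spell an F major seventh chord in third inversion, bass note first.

F major seventh is F–A–C–E. Third inversion puts the seventh (E) in the bass, with the remaining tones above: E, F, A, C.

E, F, A, C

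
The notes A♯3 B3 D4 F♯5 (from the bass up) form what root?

The distinct letter names are A#, B, D, F#. Arranged as a stack of thirds they read B–D–F#–A#, so B is the root (a B minor-major seventh chord).

B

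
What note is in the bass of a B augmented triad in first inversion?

D#

B augmented is B–D#–F##. First inversion places the third in the bass: D#.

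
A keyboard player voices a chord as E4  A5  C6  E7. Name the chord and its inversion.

A minor, second inversion

The distinct note names are E, A, C. Stacked in thirds they read A–C–E, which is a minor triad on A.
The lowest note is E, the fifth of the chord, so this is second inversion (figured bass 6/4).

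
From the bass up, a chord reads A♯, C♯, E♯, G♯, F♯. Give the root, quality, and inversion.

F# major ninth, first inversion

The distinct note names are A#, C#, E#, G#, F#. Stacked in thirds they read F#–A#–C#–E#–G#, which is a major ninth chord on F#.
With the third (A#) in the bass, the chord is in first inversion.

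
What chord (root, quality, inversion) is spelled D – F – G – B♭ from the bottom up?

The pitch classes D, F, G, Bb arrange in thirds as G–Bb–D–F: a G minor seventh chord.
The lowest note is D, the fifth of the chord, so this is second inversion (figured bass 4/3).

G minor seventh, second inversion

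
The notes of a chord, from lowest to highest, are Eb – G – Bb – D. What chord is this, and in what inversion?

Eb major seventh, root position

The pitch classes Eb, G, Bb, D arrange in thirds as Eb–G–Bb–D: an Eb major seventh chord.
The lowest note is Eb, the root of the chord, so this is root position (figured bass 7).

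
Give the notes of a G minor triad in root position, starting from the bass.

Spelling G minor: G–Bb–D. In root position the root is bass, giving G, Bb, D from the bottom.

G, Bb, D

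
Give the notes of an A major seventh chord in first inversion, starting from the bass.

C#, E, G#, A

The chord tones are A–C#–E–G#. With the third (C#) lowest for first inversion: C#, E, G#, A.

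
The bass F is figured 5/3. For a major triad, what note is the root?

The figures 5/3 mean the root of the chord is in the bass. If F is the root of a major triad, the root is F (chord tones F–A–C).

F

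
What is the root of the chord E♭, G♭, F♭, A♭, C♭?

Eb, Gb, Fb, Ab, Cb are the tones of an Fb major ninth chord (Fb–Ab–Cb–Eb–Gb), making Fb the root.

Fb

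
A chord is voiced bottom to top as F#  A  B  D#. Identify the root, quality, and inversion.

B dominant seventh, second inversion

Reducing to letter names: F#, A, B, D#. These stack in thirds as B–D#–F#–A — a B dominant seventh chord.
With the fifth (F#) in the bass, the chord is in second inversion (figured bass 4/3).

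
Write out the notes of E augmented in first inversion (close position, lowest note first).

E augmented is E–G#–B#. First inversion puts the third (G#) in the bass, with the remaining tones above: G#, B#, E.

G#, B#, E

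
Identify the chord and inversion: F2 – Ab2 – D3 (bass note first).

Reducing to letter names: F, Ab, D. These stack in thirds as D–F–Ab — a D diminished triad.
With the third (F) in the bass, the chord is in first inversion (figured bass 6).

D diminished, first inversion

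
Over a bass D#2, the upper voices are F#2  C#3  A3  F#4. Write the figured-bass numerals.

7

The notes D#, F#, C#, A stack in thirds as D#–F#–A–C# — a D# half-diminished seventh chord. The bass D# is the root, so this is root position: figured 7.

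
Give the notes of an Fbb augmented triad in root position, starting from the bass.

Fbb, Abb, Cb

Fbb augmented is Fbb–Abb–Cb. Root position puts the root (Fbb) in the bass, with the remaining tones above: Fbb, Abb, Cb.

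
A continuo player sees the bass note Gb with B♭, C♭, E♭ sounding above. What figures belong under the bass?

4/3

The notes Gb, Bb, Cb, Eb stack in thirds as Cb–Eb–Gb–Bb — a Cb major seventh chord. The bass Gb is the fifth, so this is second inversion: figured 4/3.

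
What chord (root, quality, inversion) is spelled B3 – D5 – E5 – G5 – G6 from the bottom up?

E minor seventh, second inversion

The distinct note names are B, D, E, G. Stacked in thirds they read E–G–B–D, which is a minor seventh chord on E.
The lowest note is B, the fifth of the chord, so this is second inversion (figured bass 4/3).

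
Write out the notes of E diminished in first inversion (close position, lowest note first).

G, Bb, E

E diminished is E–G–Bb. First inversion puts the third (G) in the bass, with the remaining tones above: G, Bb, E.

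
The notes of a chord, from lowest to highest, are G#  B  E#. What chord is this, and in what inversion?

E# diminished, first inversion

Reducing to letter names: G#, B, E#. These stack in thirds as E#–G#–B — an E# diminished triad.
With the third (G#) in the bass, the chord is in first inversion (figured bass 6).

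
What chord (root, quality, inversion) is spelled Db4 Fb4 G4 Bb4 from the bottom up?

The distinct note names are Db, Fb, G, Bb. Stacked in thirds they read G–Bb–Db–Fb, which is a diminished seventh chord on G.
With the fifth (Db) in the bass, the chord is in second inversion (figured bass 4/3).

G diminished seventh, second inversion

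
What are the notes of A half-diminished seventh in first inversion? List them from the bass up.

C, Eb, G, A

A half-diminished seventh is A–C–Eb–G. First inversion puts the third (C) in the bass, with the remaining tones above: C, Eb, G, A.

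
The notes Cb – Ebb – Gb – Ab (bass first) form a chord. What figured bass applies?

6/5

The notes Cb, Ebb, Gb, Ab stack in thirds as Ab–Cb–Ebb–Gb — an Ab half-diminished seventh chord. The bass Cb is the third, so this is first inversion: figured 6/5.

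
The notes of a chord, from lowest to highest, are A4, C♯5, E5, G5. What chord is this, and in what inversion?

A dominant seventh, root position

Reducing to letter names: A, C#, E, G. These stack in thirds as A–C#–E–G — an A dominant seventh chord.
The lowest note is A, the root of the chord, so this is root position (figured bass 7).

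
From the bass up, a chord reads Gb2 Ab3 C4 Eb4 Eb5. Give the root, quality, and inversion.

The distinct note names are Gb, Ab, C, Eb. Stacked in thirds they read Ab–C–Eb–Gb, which is a dominant seventh chord on Ab.
Gb is the seventh of Ab dominant seventh; seventh in the bass means third inversion (figured bass 4/2).

Ab dominant seventh, third inversion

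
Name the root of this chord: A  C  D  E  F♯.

D

The distinct letter names are A, C, D, E, F#. Arranged as a stack of thirds they read D–F#–A–C–E, so D is the root (a D dominant ninth chord).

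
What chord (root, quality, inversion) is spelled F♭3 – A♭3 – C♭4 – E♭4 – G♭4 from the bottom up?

The distinct note names are Fb, Ab, Cb, Eb, Gb. Stacked in thirds they read Fb–Ab–Cb–Eb–Gb, which is a major ninth chord on Fb.
The lowest note is Fb, the root of the chord, so this is root position.

Fb major ninth, root position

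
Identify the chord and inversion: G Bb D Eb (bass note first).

The pitch classes G, Bb, D, Eb arrange in thirds as Eb–G–Bb–D: an Eb major seventh chord.
The lowest note is G, the third of the chord, so this is first inversion (figured bass 6/5).

Eb major seventh, first inversion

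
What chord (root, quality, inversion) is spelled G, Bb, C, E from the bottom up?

C dominant seventh, second inversion

The pitch classes G, Bb, C, E arrange in thirds as C–E–G–Bb: a C dominant seventh chord.
The lowest note is G, the fifth of the chord, so this is second inversion (figured bass 4/3).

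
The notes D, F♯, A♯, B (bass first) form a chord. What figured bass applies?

6/5

The notes D, F#, A#, B stack in thirds as B–D–F#–A# — a B minor-major seventh chord. The bass D is the third, so this is first inversion: figured 6/5.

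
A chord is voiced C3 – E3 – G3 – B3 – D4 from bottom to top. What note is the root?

Reordering C, E, G, B, D into stacked thirds gives C–E–G–B–D; the bottom of that stack, C, is the root.

C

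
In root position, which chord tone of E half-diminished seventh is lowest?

E

In root position the root is lowest. For E half-diminished seventh (E–G–Bb–D) that is E.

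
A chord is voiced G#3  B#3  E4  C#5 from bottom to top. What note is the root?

The distinct letter names are G#, B#, E, C#. Arranged as a stack of thirds they read C#–E–G#–B#, so C# is the root (a C# minor-major seventh chord).

C#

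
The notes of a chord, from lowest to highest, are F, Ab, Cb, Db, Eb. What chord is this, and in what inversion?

Db dominant ninth, first inversion

Reducing to letter names: F, Ab, Cb, Db, Eb. These stack in thirds as Db–F–Ab–Cb–Eb — a Db dominant ninth chord.
F is the third of Db dominant ninth; third in the bass means first inversion.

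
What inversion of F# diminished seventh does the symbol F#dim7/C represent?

F#dim7/C means F# diminished seventh with C in the bass. C is the fifth of F# diminished seventh (F#–A–C–Eb), so this is second inversion.

second inversion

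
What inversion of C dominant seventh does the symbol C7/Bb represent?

C7/Bb means C dominant seventh with Bb in the bass. Bb is the seventh of C dominant seventh (C–E–G–Bb), so this is third inversion.

third inversion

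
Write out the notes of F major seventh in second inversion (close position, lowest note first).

Spelling F major seventh: F–A–C–E. In second inversion the fifth is bass, giving C, E, F, A from the bottom.

C, E, F, A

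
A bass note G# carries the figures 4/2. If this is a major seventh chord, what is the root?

The figures 4/2 mean the seventh of the chord is in the bass. If G# is the seventh of a major seventh chord, the root is A (chord tones A–C#–E–G#).

A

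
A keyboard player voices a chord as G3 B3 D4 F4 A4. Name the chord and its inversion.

The pitch classes G, B, D, F, A arrange in thirds as G–B–D–F–A: a G dominant ninth chord.
G is the root of G dominant ninth; root in the bass means root position.

G dominant ninth, root position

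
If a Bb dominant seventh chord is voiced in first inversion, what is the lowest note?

Bb dominant seventh is Bb–D–F–Ab. First inversion places the third in the bass: D.

D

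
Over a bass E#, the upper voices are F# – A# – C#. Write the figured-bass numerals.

4/2

The notes E#, F#, A#, C# stack in thirds as F#–A#–C#–E# — an F# major seventh chord. The bass E# is the seventh, so this is third inversion: figured 4/2.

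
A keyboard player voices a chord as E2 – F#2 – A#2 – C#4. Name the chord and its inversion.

F# dominant seventh, third inversion

Reducing to letter names: E, F#, A#, C#. These stack in thirds as F#–A#–C#–E — an F# dominant seventh chord.
The lowest note is E, the seventh of the chord, so this is third inversion (figured bass 4/2).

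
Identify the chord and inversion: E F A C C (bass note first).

F major seventh, third inversion

The pitch classes E, F, A, C arrange in thirds as F–A–C–E: an F major seventh chord.
E is the seventh of F major seventh; seventh in the bass means third inversion (figured bass 4/2).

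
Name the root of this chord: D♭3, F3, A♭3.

Db, F, Ab are the tones of a Db major triad (Db–F–Ab), making Db the root.

Db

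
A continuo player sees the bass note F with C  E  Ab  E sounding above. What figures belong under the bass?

The notes F, C, E, Ab stack in thirds as F–Ab–C–E — an F minor-major seventh chord. The bass F is the root, so this is root position: figured 7.

7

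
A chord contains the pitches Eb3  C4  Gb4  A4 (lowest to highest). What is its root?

A

The distinct letter names are Eb, C, Gb, A. Arranged as a stack of thirds they read A–C–Eb–Gb, so A is the root (an A diminished seventh chord).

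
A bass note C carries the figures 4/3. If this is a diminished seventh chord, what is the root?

The figures 4/3 mean the fifth of the chord is in the bass. If C is the fifth of a diminished seventh chord, the root is F# (chord tones F#–A–C–Eb).

F#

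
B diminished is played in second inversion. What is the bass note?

F

The fifth of B diminished (B–D–F) is F; that is the bass in second inversion.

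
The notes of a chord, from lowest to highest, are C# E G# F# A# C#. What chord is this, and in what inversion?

F# dominant ninth, second inversion

The pitch classes C#, E, G#, F#, A# arrange in thirds as F#–A#–C#–E–G#: an F# dominant ninth chord.
C# is the fifth of F# dominant ninth; fifth in the bass means second inversion.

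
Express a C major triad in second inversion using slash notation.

Second inversion of C major has the fifth (G) in the bass. As a slash chord: Cmaj/G.

Cmaj/G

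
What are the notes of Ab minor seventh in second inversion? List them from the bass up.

Ab minor seventh is Ab–Cb–Eb–Gb. Second inversion puts the fifth (Eb) in the bass, with the remaining tones above: Eb, Gb, Ab, Cb.

Eb, Gb, Ab, Cb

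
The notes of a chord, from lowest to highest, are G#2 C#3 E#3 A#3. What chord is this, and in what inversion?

A# minor seventh, third inversion

The distinct note names are G#, C#, E#, A#. Stacked in thirds they read A#–C#–E#–G#, which is a minor seventh chord on A#.
With the seventh (G#) in the bass, the chord is in third inversion (figured bass 4/2).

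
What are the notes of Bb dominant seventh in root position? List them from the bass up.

Spelling Bb dominant seventh: Bb–D–F–Ab. In root position the root is bass, giving Bb, D, F, Ab from the bottom.

Bb, D, F, Ab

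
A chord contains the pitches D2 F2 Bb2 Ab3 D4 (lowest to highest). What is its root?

Reordering D, F, Bb, Ab into stacked thirds gives Bb–D–F–Ab; the bottom of that stack, Bb, is the root.

Bb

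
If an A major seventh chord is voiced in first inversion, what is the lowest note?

In first inversion the third is lowest. For A major seventh (A–C#–E–G#) that is C#.

C#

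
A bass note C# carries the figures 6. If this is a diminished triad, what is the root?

The figures 6 mean the third of the chord is in the bass. If C# is the third of a diminished triad, the root is A# (chord tones A#–C#–E).

A#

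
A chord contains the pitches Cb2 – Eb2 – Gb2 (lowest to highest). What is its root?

Cb, Eb, Gb are the tones of a Cb major triad (Cb–Eb–Gb), making Cb the root.

Cb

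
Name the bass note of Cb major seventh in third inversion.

The seventh of Cb major seventh (Cb–Eb–Gb–Bb) is Bb; that is the bass in third inversion.

Bb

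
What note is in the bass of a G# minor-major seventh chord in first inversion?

B

The third of G# minor-major seventh (G#–B–D#–F##) is B; that is the bass in first inversion.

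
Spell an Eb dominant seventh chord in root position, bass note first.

Spelling Eb dominant seventh: Eb–G–Bb–Db. In root position the root is bass, giving Eb, G, Bb, Db from the bottom.

Eb, G, Bb, Db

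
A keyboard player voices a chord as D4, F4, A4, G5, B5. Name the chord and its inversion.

G dominant ninth, second inversion

Reducing to letter names: D, F, A, G, B. These stack in thirds as G–B–D–F–A — a G dominant ninth chord.
With the fifth (D) in the bass, the chord is in second inversion.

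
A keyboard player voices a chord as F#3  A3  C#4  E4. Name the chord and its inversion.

F# minor seventh, root position

The pitch classes F#, A, C#, E arrange in thirds as F#–A–C#–E: an F# minor seventh chord.
F# is the root of F# minor seventh; root in the bass means root position (figured bass 7).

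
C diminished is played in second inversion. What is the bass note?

Gb

C diminished is C–Eb–Gb. Second inversion places the fifth in the bass: Gb.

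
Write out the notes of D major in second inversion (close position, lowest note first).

A, D, F#

The chord tones are D–F#–A. With the fifth (A) lowest for second inversion: A, D, F#.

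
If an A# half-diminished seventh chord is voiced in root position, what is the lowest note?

A#

In root position the root is lowest. For A# half-diminished seventh (A#–C#–E–G#) that is A#.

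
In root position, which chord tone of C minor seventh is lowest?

C minor seventh is C–Eb–G–Bb. Root position places the root in the bass: C.

C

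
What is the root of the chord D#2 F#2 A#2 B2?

D#, F#, A#, B are the tones of a B major seventh chord (B–D#–F#–A#), making B the root.

B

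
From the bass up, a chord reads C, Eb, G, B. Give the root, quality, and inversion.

Reducing to letter names: C, Eb, G, B. These stack in thirds as C–Eb–G–B — a C minor-major seventh chord.
C is the root of C minor-major seventh; root in the bass means root position (figured bass 7).

C minor-major seventh, root position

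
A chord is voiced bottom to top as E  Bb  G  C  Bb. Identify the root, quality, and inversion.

C dominant seventh, first inversion

The distinct note names are E, Bb, G, C. Stacked in thirds they read C–E–G–Bb, which is a dominant seventh chord on C.
The lowest note is E, the third of the chord, so this is first inversion (figured bass 6/5).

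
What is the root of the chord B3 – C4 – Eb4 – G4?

The distinct letter names are B, C, Eb, G. Arranged as a stack of thirds they read C–Eb–G–B, so C is the root (a C minor-major seventh chord).

C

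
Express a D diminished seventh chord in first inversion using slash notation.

First inversion of D diminished seventh has the third (F) in the bass. As a slash chord: Ddim7/F.

Ddim7/F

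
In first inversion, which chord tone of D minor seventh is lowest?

F

In first inversion the third is lowest. For D minor seventh (D–F–A–C) that is F.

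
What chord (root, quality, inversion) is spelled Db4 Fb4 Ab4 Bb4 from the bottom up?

Reducing to letter names: Db, Fb, Ab, Bb. These stack in thirds as Bb–Db–Fb–Ab — a Bb half-diminished seventh chord.
Db is the third of Bb half-diminished seventh; third in the bass means first inversion (figured bass 6/5).

Bb half-diminished seventh, first inversion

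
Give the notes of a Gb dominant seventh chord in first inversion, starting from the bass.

Bb, Db, Fb, Gb

Gb dominant seventh is Gb–Bb–Db–Fb. First inversion puts the third (Bb) in the bass, with the remaining tones above: Bb, Db, Fb, Gb.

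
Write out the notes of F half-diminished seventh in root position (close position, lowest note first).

Spelling F half-diminished seventh: F–Ab–Cb–Eb. In root position the root is bass, giving F, Ab, Cb, Eb from the bottom.

F, Ab, Cb, Eb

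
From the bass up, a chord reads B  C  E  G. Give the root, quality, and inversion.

C major seventh, third inversion

Reducing to letter names: B, C, E, G. These stack in thirds as C–E–G–B — a C major seventh chord.
With the seventh (B) in the bass, the chord is in third inversion (figured bass 4/2).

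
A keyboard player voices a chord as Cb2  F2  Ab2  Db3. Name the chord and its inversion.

Db dominant seventh, third inversion

Reducing to letter names: Cb, F, Ab, Db. These stack in thirds as Db–F–Ab–Cb — a Db dominant seventh chord.
With the seventh (Cb) in the bass, the chord is in third inversion (figured bass 4/2).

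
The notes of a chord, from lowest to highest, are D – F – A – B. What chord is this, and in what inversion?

Reducing to letter names: D, F, A, B. These stack in thirds as B–D–F–A — a B half-diminished seventh chord.
With the third (D) in the bass, the chord is in first inversion (figured bass 6/5).

B half-diminished seventh, first inversion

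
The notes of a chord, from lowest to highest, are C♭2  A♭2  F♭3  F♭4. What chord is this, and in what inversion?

Fb major, second inversion

The pitch classes Cb, Ab, Fb arrange in thirds as Fb–Ab–Cb: an Fb major triad.
The lowest note is Cb, the fifth of the chord, so this is second inversion (figured bass 6/4).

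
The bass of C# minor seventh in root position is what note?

C# minor seventh is C#–E–G#–B. Root position places the root in the bass: C#.

C#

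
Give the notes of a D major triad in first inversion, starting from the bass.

F#, A, D

D major is D–F#–A. First inversion puts the third (F#) in the bass, with the remaining tones above: F#, A, D.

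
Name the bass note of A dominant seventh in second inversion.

A dominant seventh is A–C#–E–G. Second inversion places the fifth in the bass: E.

E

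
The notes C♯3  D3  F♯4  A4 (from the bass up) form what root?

D

The distinct letter names are C#, D, F#, A. Arranged as a stack of thirds they read D–F#–A–C#, so D is the root (a D major seventh chord).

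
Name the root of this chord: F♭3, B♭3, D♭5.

Bb

Fb, Bb, Db are the tones of a Bb diminished triad (Bb–Db–Fb), making Bb the root.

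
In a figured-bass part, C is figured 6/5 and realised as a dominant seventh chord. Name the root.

The figures 6/5 mean the third of the chord is in the bass. If C is the third of a dominant seventh chord, the root is Ab (chord tones Ab–C–Eb–Gb).

Ab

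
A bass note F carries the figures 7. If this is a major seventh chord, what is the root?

F

The figures 7 mean the root of the chord is in the bass. If F is the root of a major seventh chord, the root is F (chord tones F–A–C–E).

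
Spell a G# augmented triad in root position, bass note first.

Spelling G# augmented: G#–B#–D##. In root position the root is bass, giving G#, B#, D## from the bottom.

G#, B#, D##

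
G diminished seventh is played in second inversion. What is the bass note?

In second inversion the fifth is lowest. For G diminished seventh (G–Bb–Db–Fb) that is Db.

Db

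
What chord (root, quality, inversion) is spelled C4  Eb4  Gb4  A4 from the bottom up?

Reducing to letter names: C, Eb, Gb, A. These stack in thirds as A–C–Eb–Gb — an A diminished seventh chord.
The lowest note is C, the third of the chord, so this is first inversion (figured bass 6/5).

A diminished seventh, first inversion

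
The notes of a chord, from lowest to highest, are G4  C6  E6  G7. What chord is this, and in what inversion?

C major, second inversion

The pitch classes G, C, E arrange in thirds as C–E–G: a C major triad.
With the fifth (G) in the bass, the chord is in second inversion (figured bass 6/4).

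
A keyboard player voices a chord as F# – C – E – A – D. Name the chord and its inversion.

The pitch classes F#, C, E, A, D arrange in thirds as D–F#–A–C–E: a D dominant ninth chord.
F# is the third of D dominant ninth; third in the bass means first inversion.

D dominant ninth, first inversion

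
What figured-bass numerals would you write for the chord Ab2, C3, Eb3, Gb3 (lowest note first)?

The notes Ab, C, Eb, Gb stack in thirds as Ab–C–Eb–Gb — an Ab dominant seventh chord. The bass Ab is the root, so this is root position: figured 7.

7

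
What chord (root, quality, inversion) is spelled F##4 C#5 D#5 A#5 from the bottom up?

D# dominant seventh, first inversion

Reducing to letter names: F##, C#, D#, A#. These stack in thirds as D#–F##–A#–C# — a D# dominant seventh chord.
F## is the third of D# dominant seventh; third in the bass means first inversion (figured bass 6/5).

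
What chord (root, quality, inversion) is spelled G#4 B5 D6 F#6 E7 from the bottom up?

Reducing to letter names: G#, B, D, F#, E. These stack in thirds as E–G#–B–D–F# — an E dominant ninth chord.
G# is the third of E dominant ninth; third in the bass means first inversion.

E dominant ninth, first inversion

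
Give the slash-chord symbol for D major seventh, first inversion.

First inversion of D major seventh has the third (F#) in the bass. As a slash chord: Dmaj7/F#.

Dmaj7/F#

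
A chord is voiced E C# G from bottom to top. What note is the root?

C#

The distinct letter names are E, C#, G. Arranged as a stack of thirds they read C#–E–G, so C# is the root (a C# diminished triad).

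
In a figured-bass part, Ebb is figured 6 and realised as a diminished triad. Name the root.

The figures 6 mean the third of the chord is in the bass. If Ebb is the third of a diminished triad, the root is Cb (chord tones Cb–Ebb–Gbb).

Cb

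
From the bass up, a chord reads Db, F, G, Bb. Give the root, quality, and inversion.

Reducing to letter names: Db, F, G, Bb. These stack in thirds as G–Bb–Db–F — a G half-diminished seventh chord.
The lowest note is Db, the fifth of the chord, so this is second inversion (figured bass 4/3).

G half-diminished seventh, second inversion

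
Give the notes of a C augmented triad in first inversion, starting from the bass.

The chord tones are C–E–G#. With the third (E) lowest for first inversion: E, G#, C.

E, G#, C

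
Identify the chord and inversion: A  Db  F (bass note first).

Db augmented, second inversion

The pitch classes A, Db, F arrange in thirds as Db–F–A: a Db augmented triad.
The lowest note is A, the fifth of the chord, so this is second inversion (figured bass 6/4).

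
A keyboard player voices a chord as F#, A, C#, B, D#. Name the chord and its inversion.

B dominant ninth, second inversion

The pitch classes F#, A, C#, B, D# arrange in thirds as B–D#–F#–A–C#: a B dominant ninth chord.
The lowest note is F#, the fifth of the chord, so this is second inversion.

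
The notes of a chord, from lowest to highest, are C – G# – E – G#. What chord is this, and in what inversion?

The pitch classes C, G#, E arrange in thirds as C–E–G#: a C augmented triad.
The lowest note is C, the root of the chord, so this is root position (figured bass 5/3).

C augmented, root position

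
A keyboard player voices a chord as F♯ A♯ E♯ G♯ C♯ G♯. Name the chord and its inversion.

F# major ninth, root position

The distinct note names are F#, A#, E#, G#, C#. Stacked in thirds they read F#–A#–C#–E#–G#, which is a major ninth chord on F#.
F# is the root of F# major ninth; root in the bass means root position.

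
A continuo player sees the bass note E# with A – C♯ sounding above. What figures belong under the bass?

6/4

The notes E#, A, C# stack in thirds as A–C#–E# — an A augmented triad. The bass E# is the fifth, so this is second inversion: figured 6/4.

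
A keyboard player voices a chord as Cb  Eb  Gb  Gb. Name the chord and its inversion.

Reducing to letter names: Cb, Eb, Gb. These stack in thirds as Cb–Eb–Gb — a Cb major triad.
Cb is the root of Cb major; root in the bass means root position (figured bass 5/3).

Cb major, root position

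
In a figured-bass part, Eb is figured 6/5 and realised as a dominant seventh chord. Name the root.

The figures 6/5 mean the third of the chord is in the bass. If Eb is the third of a dominant seventh chord, the root is Cb (chord tones Cb–Eb–Gb–Bbb).

Cb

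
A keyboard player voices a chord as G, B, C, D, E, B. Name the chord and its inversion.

The pitch classes G, B, C, D, E arrange in thirds as C–E–G–B–D: a C major ninth chord.
With the fifth (G) in the bass, the chord is in second inversion.

C major ninth, second inversion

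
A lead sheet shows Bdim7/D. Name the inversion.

Bdim7/D means B diminished seventh with D in the bass. D is the third of B diminished seventh (B–D–F–Ab), so this is first inversion.

first inversion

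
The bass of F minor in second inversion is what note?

C

The fifth of F minor (F–Ab–C) is C; that is the bass in second inversion.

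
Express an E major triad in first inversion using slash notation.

First inversion of E major has the third (G#) in the bass. As a slash chord: Emaj/G#.

Emaj/G#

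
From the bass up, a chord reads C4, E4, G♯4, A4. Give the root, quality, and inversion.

A minor-major seventh, first inversion

The distinct note names are C, E, G#, A. Stacked in thirds they read A–C–E–G#, which is a minor-major seventh chord on A.
C is the third of A minor-major seventh; third in the bass means first inversion (figured bass 6/5).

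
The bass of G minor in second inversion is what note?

The fifth of G minor (G–Bb–D) is D; that is the bass in second inversion.

D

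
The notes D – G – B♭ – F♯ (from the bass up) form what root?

Reordering D, G, Bb, F# into stacked thirds gives G–Bb–D–F#; the bottom of that stack, G, is the root.

G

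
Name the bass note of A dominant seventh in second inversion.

A dominant seventh is A–C#–E–G. Second inversion places the fifth in the bass: E.

E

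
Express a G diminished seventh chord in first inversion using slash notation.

Gdim7/Bb

First inversion of G diminished seventh has the third (Bb) in the bass. As a slash chord: Gdim7/Bb.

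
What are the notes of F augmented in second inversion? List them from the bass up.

Spelling F augmented: F–A–C#. In second inversion the fifth is bass, giving C#, F, A from the bottom.

C#, F, A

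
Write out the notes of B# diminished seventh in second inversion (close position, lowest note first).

B# diminished seventh is B#–D#–F#–A. Second inversion puts the fifth (F#) in the bass, with the remaining tones above: F#, A, B#, D#.

F#, A, B#, D#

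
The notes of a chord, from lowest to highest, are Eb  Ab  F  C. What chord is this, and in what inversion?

F minor seventh, third inversion

Reducing to letter names: Eb, Ab, F, C. These stack in thirds as F–Ab–C–Eb — an F minor seventh chord.
The lowest note is Eb, the seventh of the chord, so this is third inversion (figured bass 4/2).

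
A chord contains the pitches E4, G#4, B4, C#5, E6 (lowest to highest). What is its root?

The distinct letter names are E, G#, B, C#. Arranged as a stack of thirds they read C#–E–G#–B, so C# is the root (a C# minor seventh chord).

C#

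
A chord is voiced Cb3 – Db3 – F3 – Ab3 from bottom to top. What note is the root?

The distinct letter names are Cb, Db, F, Ab. Arranged as a stack of thirds they read Db–F–Ab–Cb, so Db is the root (a Db dominant seventh chord).

Db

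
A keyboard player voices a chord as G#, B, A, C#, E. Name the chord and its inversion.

A major ninth, third inversion

Reducing to letter names: G#, B, A, C#, E. These stack in thirds as A–C#–E–G#–B — an A major ninth chord.
With the seventh (G#) in the bass, the chord is in third inversion.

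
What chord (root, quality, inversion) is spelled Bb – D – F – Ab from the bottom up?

Bb dominant seventh, root position

Reducing to letter names: Bb, D, F, Ab. These stack in thirds as Bb–D–F–Ab — a Bb dominant seventh chord.
With the root (Bb) in the bass, the chord is in root position (figured bass 7).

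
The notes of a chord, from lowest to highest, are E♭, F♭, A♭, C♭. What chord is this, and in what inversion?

Fb major seventh, third inversion

The pitch classes Eb, Fb, Ab, Cb arrange in thirds as Fb–Ab–Cb–Eb: an Fb major seventh chord.
Eb is the seventh of Fb major seventh; seventh in the bass means third inversion (figured bass 4/2).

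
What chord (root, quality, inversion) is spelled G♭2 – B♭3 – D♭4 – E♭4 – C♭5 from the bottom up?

The pitch classes Gb, Bb, Db, Eb, Cb arrange in thirds as Cb–Eb–Gb–Bb–Db: a Cb major ninth chord.
With the fifth (Gb) in the bass, the chord is in second inversion.

Cb major ninth, second inversion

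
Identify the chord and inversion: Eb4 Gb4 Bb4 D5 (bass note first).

The pitch classes Eb, Gb, Bb, D arrange in thirds as Eb–Gb–Bb–D: an Eb minor-major seventh chord.
Eb is the root of Eb minor-major seventh; root in the bass means root position (figured bass 7).

Eb minor-major seventh, root position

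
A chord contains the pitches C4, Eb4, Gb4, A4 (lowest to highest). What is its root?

A

The distinct letter names are C, Eb, Gb, A. Arranged as a stack of thirds they read A–C–Eb–Gb, so A is the root (an A diminished seventh chord).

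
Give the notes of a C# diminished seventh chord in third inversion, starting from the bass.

Bb, C#, E, G

C# diminished seventh is C#–E–G–Bb. Third inversion puts the seventh (Bb) in the bass, with the remaining tones above: Bb, C#, E, G.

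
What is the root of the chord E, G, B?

The distinct letter names are E, G, B. Arranged as a stack of thirds they read E–G–B, so E is the root (an E minor triad).

E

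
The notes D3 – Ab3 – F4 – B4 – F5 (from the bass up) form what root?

D, Ab, F, B are the tones of a B diminished seventh chord (B–D–F–Ab), making B the root.

B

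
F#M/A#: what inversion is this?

first inversion

F#M/A# means F# major with A# in the bass. A# is the third of F# major (F#–A#–C#), so this is first inversion.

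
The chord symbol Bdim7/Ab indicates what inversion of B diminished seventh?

third inversion

Bdim7/Ab means B diminished seventh with Ab in the bass. Ab is the seventh of B diminished seventh (B–D–F–Ab), so this is third inversion.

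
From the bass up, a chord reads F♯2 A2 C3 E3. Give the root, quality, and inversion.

Reducing to letter names: F#, A, C, E. These stack in thirds as F#–A–C–E — an F# half-diminished seventh chord.
F# is the root of F# half-diminished seventh; root in the bass means root position (figured bass 7).

F# half-diminished seventh, root position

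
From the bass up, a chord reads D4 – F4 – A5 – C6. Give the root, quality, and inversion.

Reducing to letter names: D, F, A, C. These stack in thirds as D–F–A–C — a D minor seventh chord.
With the root (D) in the bass, the chord is in root position (figured bass 7).

D minor seventh, root position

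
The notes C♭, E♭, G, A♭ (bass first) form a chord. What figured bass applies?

6/5

The notes Cb, Eb, G, Ab stack in thirds as Ab–Cb–Eb–G — an Ab minor-major seventh chord. The bass Cb is the third, so this is first inversion: figured 6/5.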